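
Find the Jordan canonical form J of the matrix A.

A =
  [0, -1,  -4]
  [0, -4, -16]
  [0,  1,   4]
J_2(0) ⊕ J_1(0)

The characteristic polynomial is
  det(x·I − A) = x^3

Eigenvalues and multiplicities (the geometric multiplicity of λ is n − rank(A − λI), which equals the number of Jordan blocks for λ):
  λ = 0: algebraic multiplicity = 3, geometric multiplicity = 2

Determining the block sizes for each eigenvalue:
  λ = 0: 2 blocks summing to 3 forces exactly one block of size 2 and the rest size 1 → block sizes [2, 1]

Assembling the blocks gives a Jordan form
J =
  [0, 1, 0]
  [0, 0, 0]
  [0, 0, 0]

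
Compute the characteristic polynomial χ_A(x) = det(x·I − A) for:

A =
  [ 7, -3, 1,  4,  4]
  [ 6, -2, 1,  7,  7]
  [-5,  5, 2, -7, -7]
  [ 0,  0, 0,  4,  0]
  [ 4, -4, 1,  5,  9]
x^5 - 20*x^4 + 160*x^3 - 640*x^2 + 1280*x - 1024

Expanding det(x·I − A) (e.g. by cofactor expansion or by noting that A is similar to its Jordan form J, which has the same characteristic polynomial as A) gives
  χ_A(x) = x^5 - 20*x^4 + 160*x^3 - 640*x^2 + 1280*x - 1024
which factors as (x - 4)^5. The eigenvalues (with algebraic multiplicities) are λ = 4 with multiplicity 5.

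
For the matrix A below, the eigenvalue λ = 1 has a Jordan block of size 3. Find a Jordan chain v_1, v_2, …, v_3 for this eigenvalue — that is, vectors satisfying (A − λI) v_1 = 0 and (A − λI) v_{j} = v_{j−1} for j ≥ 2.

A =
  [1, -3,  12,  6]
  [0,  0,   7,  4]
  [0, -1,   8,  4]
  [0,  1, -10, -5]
A Jordan chain for λ = 1 of length 3:
v_1 = (-3, -2, -2, 3)ᵀ
v_2 = (-3, -1, -1, 1)ᵀ
v_3 = (0, 1, 0, 0)ᵀ

Let N = A − (1)·I. We want v_3 with N^3 v_3 = 0 but N^2 v_3 ≠ 0; then v_{j-1} := N · v_j for j = 3, …, 2.

Pick v_3 = (0, 1, 0, 0)ᵀ.
Then v_2 = N · v_3 = (-3, -1, -1, 1)ᵀ.
Then v_1 = N · v_2 = (-3, -2, -2, 3)ᵀ.

Sanity check: (A − (1)·I) v_1 = (0, 0, 0, 0)ᵀ = 0. ✓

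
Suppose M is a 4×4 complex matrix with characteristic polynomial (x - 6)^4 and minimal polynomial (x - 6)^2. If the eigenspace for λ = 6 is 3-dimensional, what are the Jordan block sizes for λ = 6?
Block sizes for λ = 6: [2, 1, 1]

Step 1 — from the characteristic polynomial, algebraic multiplicity of λ = 6 is 4. From dim ker(M − (6)·I) = 3, there are exactly 3 Jordan blocks for λ = 6.
Step 2 — from the minimal polynomial, the factor (x − 6)^2 tells us the largest block for λ = 6 has size 2.
Step 3 — with total size 4, 3 blocks, and largest block 2, the block sizes (in nonincreasing order) are [2, 1, 1].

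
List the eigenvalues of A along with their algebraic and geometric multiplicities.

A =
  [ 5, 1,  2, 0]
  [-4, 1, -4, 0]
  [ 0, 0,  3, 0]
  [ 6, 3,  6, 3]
λ = 3: alg = 4, geom = 3

Step 1 — factor the characteristic polynomial to read off the algebraic multiplicities:
  χ_A(x) = (x - 3)^4

Step 2 — compute geometric multiplicities via the rank-nullity identity g(λ) = n − rank(A − λI):
  rank(A − (3)·I) = 1, so dim ker(A − (3)·I) = n − 1 = 3

Summary:
  λ = 3: algebraic multiplicity = 4, geometric multiplicity = 3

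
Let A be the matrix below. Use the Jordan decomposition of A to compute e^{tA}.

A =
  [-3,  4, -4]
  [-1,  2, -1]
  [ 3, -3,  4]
e^{tA} =
  [-4*t*exp(t) + exp(t), 4*t*exp(t), -4*t*exp(t)]
  [-t*exp(t), t*exp(t) + exp(t), -t*exp(t)]
  [3*t*exp(t), -3*t*exp(t), 3*t*exp(t) + exp(t)]

Strategy: write A = P · J · P⁻¹ where J is a Jordan canonical form, so e^{tA} = P · e^{tJ} · P⁻¹, and e^{tJ} can be computed block-by-block.

A has Jordan form
J =
  [1, 1, 0]
  [0, 1, 0]
  [0, 0, 1]
(up to reordering of blocks).

Per-block formulas:
  For a 2×2 Jordan block J_2(1): exp(t · J_2(1)) = e^(1t)·(I + t·N), where N is the 2×2 nilpotent shift.
  For a 1×1 block at λ = 1: exp(t · [1]) = [e^(1t)].

After assembling e^{tJ} and conjugating by P, we get:

e^{tA} =
  [-4*t*exp(t) + exp(t), 4*t*exp(t), -4*t*exp(t)]
  [-t*exp(t), t*exp(t) + exp(t), -t*exp(t)]
  [3*t*exp(t), -3*t*exp(t), 3*t*exp(t) + exp(t)]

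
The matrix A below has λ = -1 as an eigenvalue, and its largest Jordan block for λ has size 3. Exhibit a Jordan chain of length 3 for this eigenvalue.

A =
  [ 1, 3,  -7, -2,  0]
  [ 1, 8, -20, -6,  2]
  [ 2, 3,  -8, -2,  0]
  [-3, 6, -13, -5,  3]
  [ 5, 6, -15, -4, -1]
A Jordan chain for λ = -1 of length 3:
v_1 = (-1, -1, -1, 1, -2)ᵀ
v_2 = (2, 1, 2, -3, 5)ᵀ
v_3 = (1, 0, 0, 0, 0)ᵀ

Let N = A − (-1)·I. We want v_3 with N^3 v_3 = 0 but N^2 v_3 ≠ 0; then v_{j-1} := N · v_j for j = 3, …, 2.

Pick v_3 = (1, 0, 0, 0, 0)ᵀ.
Then v_2 = N · v_3 = (2, 1, 2, -3, 5)ᵀ.
Then v_1 = N · v_2 = (-1, -1, -1, 1, -2)ᵀ.

Sanity check: (A − (-1)·I) v_1 = (0, 0, 0, 0, 0)ᵀ = 0. ✓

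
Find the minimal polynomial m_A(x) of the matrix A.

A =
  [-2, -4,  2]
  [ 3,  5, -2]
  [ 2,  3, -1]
x^3 - 2*x^2 + x

The characteristic polynomial is χ_A(x) = x*(x - 1)^2, so the eigenvalues are known. The minimal polynomial is
  m_A(x) = Π_λ (x − λ)^{k_λ}
where k_λ is the size of the *largest* Jordan block for λ (equivalently, the smallest k with (A − λI)^k v = 0 for every generalised eigenvector v of λ).

  λ = 0: largest Jordan block has size 1, contributing (x − 0)
  λ = 1: largest Jordan block has size 2, contributing (x − 1)^2

So m_A(x) = x*(x - 1)^2 = x^3 - 2*x^2 + x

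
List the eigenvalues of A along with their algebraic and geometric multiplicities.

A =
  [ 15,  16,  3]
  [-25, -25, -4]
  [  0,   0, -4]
λ = -5: alg = 2, geom = 1; λ = -4: alg = 1, geom = 1

Step 1 — factor the characteristic polynomial to read off the algebraic multiplicities:
  χ_A(x) = (x + 4)*(x + 5)^2

Step 2 — compute geometric multiplicities via the rank-nullity identity g(λ) = n − rank(A − λI):
  rank(A − (-5)·I) = 2, so dim ker(A − (-5)·I) = n − 2 = 1
  rank(A − (-4)·I) = 2, so dim ker(A − (-4)·I) = n − 2 = 1

Summary:
  λ = -5: algebraic multiplicity = 2, geometric multiplicity = 1
  λ = -4: algebraic multiplicity = 1, geometric multiplicity = 1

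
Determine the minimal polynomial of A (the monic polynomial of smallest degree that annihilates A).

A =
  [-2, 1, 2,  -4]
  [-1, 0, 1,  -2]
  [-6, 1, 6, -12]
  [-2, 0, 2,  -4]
x^3

The characteristic polynomial is χ_A(x) = x^4, so the eigenvalues are known. The minimal polynomial is
  m_A(x) = Π_λ (x − λ)^{k_λ}
where k_λ is the size of the *largest* Jordan block for λ (equivalently, the smallest k with (A − λI)^k v = 0 for every generalised eigenvector v of λ).

  λ = 0: largest Jordan block has size 3, contributing (x − 0)^3

So m_A(x) = x^3 = x^3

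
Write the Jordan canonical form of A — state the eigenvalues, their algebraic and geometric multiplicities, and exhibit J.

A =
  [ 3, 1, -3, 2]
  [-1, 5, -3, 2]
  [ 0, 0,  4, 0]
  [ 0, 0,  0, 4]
J_2(4) ⊕ J_1(4) ⊕ J_1(4)

The characteristic polynomial is
  det(x·I − A) = x^4 - 16*x^3 + 96*x^2 - 256*x + 256 = (x - 4)^4

Eigenvalues and multiplicities (the geometric multiplicity of λ is n − rank(A − λI), which equals the number of Jordan blocks for λ):
  λ = 4: algebraic multiplicity = 4, geometric multiplicity = 3

Determining the block sizes for each eigenvalue:
  λ = 4: 3 blocks summing to 4 forces exactly one block of size 2 and the rest size 1 → block sizes [2, 1, 1]

Assembling the blocks gives a Jordan form
J =
  [4, 1, 0, 0]
  [0, 4, 0, 0]
  [0, 0, 4, 0]
  [0, 0, 0, 4]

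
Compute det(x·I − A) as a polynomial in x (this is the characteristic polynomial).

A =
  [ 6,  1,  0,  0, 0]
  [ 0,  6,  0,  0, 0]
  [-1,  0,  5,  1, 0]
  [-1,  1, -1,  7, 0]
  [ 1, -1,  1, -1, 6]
x^5 - 30*x^4 + 360*x^3 - 2160*x^2 + 6480*x - 7776

Expanding det(x·I − A) (e.g. by cofactor expansion or by noting that A is similar to its Jordan form J, which has the same characteristic polynomial as A) gives
  χ_A(x) = x^5 - 30*x^4 + 360*x^3 - 2160*x^2 + 6480*x - 7776
which factors as (x - 6)^5. The eigenvalues (with algebraic multiplicities) are λ = 6 with multiplicity 5.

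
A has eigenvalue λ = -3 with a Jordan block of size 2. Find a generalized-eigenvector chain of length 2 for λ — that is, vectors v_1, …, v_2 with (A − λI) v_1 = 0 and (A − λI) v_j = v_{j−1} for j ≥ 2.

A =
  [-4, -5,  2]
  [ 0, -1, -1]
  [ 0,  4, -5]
A Jordan chain for λ = -3 of length 2:
v_1 = (2, -2, -4)ᵀ
v_2 = (3, -1, 0)ᵀ

Let N = A − (-3)·I. We want v_2 with N^2 v_2 = 0 but N^1 v_2 ≠ 0; then v_{j-1} := N · v_j for j = 2, …, 2.

Pick v_2 = (3, -1, 0)ᵀ.
Then v_1 = N · v_2 = (2, -2, -4)ᵀ.

Sanity check: (A − (-3)·I) v_1 = (0, 0, 0)ᵀ = 0. ✓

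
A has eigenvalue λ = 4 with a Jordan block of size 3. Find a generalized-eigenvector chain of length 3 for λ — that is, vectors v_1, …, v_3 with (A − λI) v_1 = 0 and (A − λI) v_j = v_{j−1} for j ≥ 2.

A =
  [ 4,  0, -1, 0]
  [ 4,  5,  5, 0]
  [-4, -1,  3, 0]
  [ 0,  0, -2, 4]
A Jordan chain for λ = 4 of length 3:
v_1 = (4, -16, 0, 8)ᵀ
v_2 = (0, 4, -4, 0)ᵀ
v_3 = (1, 0, 0, 0)ᵀ

Let N = A − (4)·I. We want v_3 with N^3 v_3 = 0 but N^2 v_3 ≠ 0; then v_{j-1} := N · v_j for j = 3, …, 2.

Pick v_3 = (1, 0, 0, 0)ᵀ.
Then v_2 = N · v_3 = (0, 4, -4, 0)ᵀ.
Then v_1 = N · v_2 = (4, -16, 0, 8)ᵀ.

Sanity check: (A − (4)·I) v_1 = (0, 0, 0, 0)ᵀ = 0. ✓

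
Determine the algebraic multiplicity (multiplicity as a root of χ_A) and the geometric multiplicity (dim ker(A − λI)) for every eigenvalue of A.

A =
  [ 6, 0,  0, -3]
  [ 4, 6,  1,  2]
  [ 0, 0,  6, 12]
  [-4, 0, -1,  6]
λ = 6: alg = 4, geom = 2

Step 1 — factor the characteristic polynomial to read off the algebraic multiplicities:
  χ_A(x) = (x - 6)^4

Step 2 — compute geometric multiplicities via the rank-nullity identity g(λ) = n − rank(A − λI):
  rank(A − (6)·I) = 2, so dim ker(A − (6)·I) = n − 2 = 2

Summary:
  λ = 6: algebraic multiplicity = 4, geometric multiplicity = 2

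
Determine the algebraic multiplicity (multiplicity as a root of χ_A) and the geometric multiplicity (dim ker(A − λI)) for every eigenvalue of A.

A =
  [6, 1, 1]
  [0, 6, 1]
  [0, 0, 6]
λ = 6: alg = 3, geom = 1

Step 1 — factor the characteristic polynomial to read off the algebraic multiplicities:
  χ_A(x) = (x - 6)^3

Step 2 — compute geometric multiplicities via the rank-nullity identity g(λ) = n − rank(A − λI):
  rank(A − (6)·I) = 2, so dim ker(A − (6)·I) = n − 2 = 1

Summary:
  λ = 6: algebraic multiplicity = 3, geometric multiplicity = 1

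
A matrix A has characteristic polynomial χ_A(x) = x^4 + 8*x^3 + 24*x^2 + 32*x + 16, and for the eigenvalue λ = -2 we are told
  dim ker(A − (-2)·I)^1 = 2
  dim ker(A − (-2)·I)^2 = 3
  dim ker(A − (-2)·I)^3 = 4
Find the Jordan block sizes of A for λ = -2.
Block sizes for λ = -2: [3, 1]

From the dimensions of kernels of powers, the number of Jordan blocks of size at least j is d_j − d_{j−1} where d_j = dim ker(N^j) (with d_0 = 0). Computing the differences gives [2, 1, 1].
The number of blocks of size exactly k is (#blocks of size ≥ k) − (#blocks of size ≥ k + 1), so the partition is: 1 block(s) of size 1, 1 block(s) of size 3.
In nonincreasing order the block sizes are [3, 1].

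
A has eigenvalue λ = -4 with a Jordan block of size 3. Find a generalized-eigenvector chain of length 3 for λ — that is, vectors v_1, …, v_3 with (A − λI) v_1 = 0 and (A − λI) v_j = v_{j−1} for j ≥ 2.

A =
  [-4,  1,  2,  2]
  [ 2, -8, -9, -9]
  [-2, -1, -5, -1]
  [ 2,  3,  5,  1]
A Jordan chain for λ = -4 of length 3:
v_1 = (2, -8, -2, 6)ᵀ
v_2 = (0, 2, -2, 2)ᵀ
v_3 = (1, 0, 0, 0)ᵀ

Let N = A − (-4)·I. We want v_3 with N^3 v_3 = 0 but N^2 v_3 ≠ 0; then v_{j-1} := N · v_j for j = 3, …, 2.

Pick v_3 = (1, 0, 0, 0)ᵀ.
Then v_2 = N · v_3 = (0, 2, -2, 2)ᵀ.
Then v_1 = N · v_2 = (2, -8, -2, 6)ᵀ.

Sanity check: (A − (-4)·I) v_1 = (0, 0, 0, 0)ᵀ = 0. ✓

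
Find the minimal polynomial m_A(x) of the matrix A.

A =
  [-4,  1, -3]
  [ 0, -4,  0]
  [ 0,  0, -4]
x^2 + 8*x + 16

The characteristic polynomial is χ_A(x) = (x + 4)^3, so the eigenvalues are known. The minimal polynomial is
  m_A(x) = Π_λ (x − λ)^{k_λ}
where k_λ is the size of the *largest* Jordan block for λ (equivalently, the smallest k with (A − λI)^k v = 0 for every generalised eigenvector v of λ).

  λ = -4: largest Jordan block has size 2, contributing (x + 4)^2

So m_A(x) = (x + 4)^2 = x^2 + 8*x + 16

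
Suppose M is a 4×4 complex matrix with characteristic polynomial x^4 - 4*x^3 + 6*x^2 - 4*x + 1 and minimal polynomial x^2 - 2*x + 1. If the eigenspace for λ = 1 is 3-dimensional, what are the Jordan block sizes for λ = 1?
Block sizes for λ = 1: [2, 1, 1]

Step 1 — from the characteristic polynomial, algebraic multiplicity of λ = 1 is 4. From dim ker(M − (1)·I) = 3, there are exactly 3 Jordan blocks for λ = 1.
Step 2 — from the minimal polynomial, the factor (x − 1)^2 tells us the largest block for λ = 1 has size 2.
Step 3 — with total size 4, 3 blocks, and largest block 2, the block sizes (in nonincreasing order) are [2, 1, 1].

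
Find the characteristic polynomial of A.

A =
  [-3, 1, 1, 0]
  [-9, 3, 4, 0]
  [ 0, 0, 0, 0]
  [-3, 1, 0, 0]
x^4

Expanding det(x·I − A) (e.g. by cofactor expansion or by noting that A is similar to its Jordan form J, which has the same characteristic polynomial as A) gives
  χ_A(x) = x^4
which factors as x^4. The eigenvalues (with algebraic multiplicities) are λ = 0 with multiplicity 4.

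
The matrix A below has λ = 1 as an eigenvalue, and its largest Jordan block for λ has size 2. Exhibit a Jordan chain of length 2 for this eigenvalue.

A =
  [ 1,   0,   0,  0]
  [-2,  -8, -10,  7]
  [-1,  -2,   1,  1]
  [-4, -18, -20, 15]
A Jordan chain for λ = 1 of length 2:
v_1 = (0, -2, -1, -4)ᵀ
v_2 = (1, 0, 0, 0)ᵀ

Let N = A − (1)·I. We want v_2 with N^2 v_2 = 0 but N^1 v_2 ≠ 0; then v_{j-1} := N · v_j for j = 2, …, 2.

Pick v_2 = (1, 0, 0, 0)ᵀ.
Then v_1 = N · v_2 = (0, -2, -1, -4)ᵀ.

Sanity check: (A − (1)·I) v_1 = (0, 0, 0, 0)ᵀ = 0. ✓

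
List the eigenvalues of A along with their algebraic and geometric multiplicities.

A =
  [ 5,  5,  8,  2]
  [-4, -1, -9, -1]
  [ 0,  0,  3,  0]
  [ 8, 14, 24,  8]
λ = 3: alg = 3, geom = 1; λ = 6: alg = 1, geom = 1

Step 1 — factor the characteristic polynomial to read off the algebraic multiplicities:
  χ_A(x) = (x - 6)*(x - 3)^3

Step 2 — compute geometric multiplicities via the rank-nullity identity g(λ) = n − rank(A − λI):
  rank(A − (3)·I) = 3, so dim ker(A − (3)·I) = n − 3 = 1
  rank(A − (6)·I) = 3, so dim ker(A − (6)·I) = n − 3 = 1

Summary:
  λ = 3: algebraic multiplicity = 3, geometric multiplicity = 1
  λ = 6: algebraic multiplicity = 1, geometric multiplicity = 1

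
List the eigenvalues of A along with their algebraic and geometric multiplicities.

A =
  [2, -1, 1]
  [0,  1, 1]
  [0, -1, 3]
λ = 2: alg = 3, geom = 2

Step 1 — factor the characteristic polynomial to read off the algebraic multiplicities:
  χ_A(x) = (x - 2)^3

Step 2 — compute geometric multiplicities via the rank-nullity identity g(λ) = n − rank(A − λI):
  rank(A − (2)·I) = 1, so dim ker(A − (2)·I) = n − 1 = 2

Summary:
  λ = 2: algebraic multiplicity = 3, geometric multiplicity = 2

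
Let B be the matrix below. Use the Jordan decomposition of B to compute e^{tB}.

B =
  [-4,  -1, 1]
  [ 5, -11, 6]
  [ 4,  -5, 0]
e^{tB} =
  [t*exp(-5*t) + exp(-5*t), -t*exp(-5*t), t*exp(-5*t)]
  [-t^2*exp(-5*t)/2 + 5*t*exp(-5*t), t^2*exp(-5*t)/2 - 6*t*exp(-5*t) + exp(-5*t), -t^2*exp(-5*t)/2 + 6*t*exp(-5*t)]
  [-t^2*exp(-5*t)/2 + 4*t*exp(-5*t), t^2*exp(-5*t)/2 - 5*t*exp(-5*t), -t^2*exp(-5*t)/2 + 5*t*exp(-5*t) + exp(-5*t)]

Strategy: write B = P · J · P⁻¹ where J is a Jordan canonical form, so e^{tB} = P · e^{tJ} · P⁻¹, and e^{tJ} can be computed block-by-block.

B has Jordan form
J =
  [-5,  1,  0]
  [ 0, -5,  1]
  [ 0,  0, -5]
(up to reordering of blocks).

Per-block formulas:
  For a 3×3 Jordan block J_3(-5): exp(t · J_3(-5)) = e^(-5t)·(I + t·N + (t^2/2)·N^2), where N is the 3×3 nilpotent shift.

After assembling e^{tJ} and conjugating by P, we get:

e^{tB} =
  [t*exp(-5*t) + exp(-5*t), -t*exp(-5*t), t*exp(-5*t)]
  [-t^2*exp(-5*t)/2 + 5*t*exp(-5*t), t^2*exp(-5*t)/2 - 6*t*exp(-5*t) + exp(-5*t), -t^2*exp(-5*t)/2 + 6*t*exp(-5*t)]
  [-t^2*exp(-5*t)/2 + 4*t*exp(-5*t), t^2*exp(-5*t)/2 - 5*t*exp(-5*t), -t^2*exp(-5*t)/2 + 5*t*exp(-5*t) + exp(-5*t)]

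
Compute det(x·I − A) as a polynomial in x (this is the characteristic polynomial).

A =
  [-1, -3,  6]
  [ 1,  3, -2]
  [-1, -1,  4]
x^3 - 6*x^2 + 12*x - 8

Expanding det(x·I − A) (e.g. by cofactor expansion or by noting that A is similar to its Jordan form J, which has the same characteristic polynomial as A) gives
  χ_A(x) = x^3 - 6*x^2 + 12*x - 8
which factors as (x - 2)^3. The eigenvalues (with algebraic multiplicities) are λ = 2 with multiplicity 3.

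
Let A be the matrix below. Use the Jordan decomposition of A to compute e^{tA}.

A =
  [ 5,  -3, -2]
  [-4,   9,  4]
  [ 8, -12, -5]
e^{tA} =
  [2*t*exp(3*t) + exp(3*t), -3*t*exp(3*t), -2*t*exp(3*t)]
  [-4*t*exp(3*t), 6*t*exp(3*t) + exp(3*t), 4*t*exp(3*t)]
  [8*t*exp(3*t), -12*t*exp(3*t), -8*t*exp(3*t) + exp(3*t)]

Strategy: write A = P · J · P⁻¹ where J is a Jordan canonical form, so e^{tA} = P · e^{tJ} · P⁻¹, and e^{tJ} can be computed block-by-block.

A has Jordan form
J =
  [3, 1, 0]
  [0, 3, 0]
  [0, 0, 3]
(up to reordering of blocks).

Per-block formulas:
  For a 2×2 Jordan block J_2(3): exp(t · J_2(3)) = e^(3t)·(I + t·N), where N is the 2×2 nilpotent shift.
  For a 1×1 block at λ = 3: exp(t · [3]) = [e^(3t)].

After assembling e^{tJ} and conjugating by P, we get:

e^{tA} =
  [2*t*exp(3*t) + exp(3*t), -3*t*exp(3*t), -2*t*exp(3*t)]
  [-4*t*exp(3*t), 6*t*exp(3*t) + exp(3*t), 4*t*exp(3*t)]
  [8*t*exp(3*t), -12*t*exp(3*t), -8*t*exp(3*t) + exp(3*t)]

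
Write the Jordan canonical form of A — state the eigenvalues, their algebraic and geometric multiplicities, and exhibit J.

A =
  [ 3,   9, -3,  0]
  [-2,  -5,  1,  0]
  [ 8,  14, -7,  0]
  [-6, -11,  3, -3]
J_3(-3) ⊕ J_1(-3)

The characteristic polynomial is
  det(x·I − A) = x^4 + 12*x^3 + 54*x^2 + 108*x + 81 = (x + 3)^4

Eigenvalues and multiplicities (the geometric multiplicity of λ is n − rank(A − λI), which equals the number of Jordan blocks for λ):
  λ = -3: algebraic multiplicity = 4, geometric multiplicity = 2

Determining the block sizes for each eigenvalue:
  λ = -3: with am = 4 and gm = 2, the partition is not yet determined (e.g. several partitions of 4 into 2 parts exist). Let N = A − (-3)·I. Computing rank(N^1) = 2, rank(N^2) = 1, rank(N^3) = 0; the number of blocks of size ≥ j is rank(N^{j−1}) − rank(N^j), giving [2, 1, 1]. So we have 1 block(s) of size 3, 1 block(s) of size 1 → block sizes [3, 1]

Assembling the blocks gives a Jordan form
J =
  [-3,  1,  0,  0]
  [ 0, -3,  1,  0]
  [ 0,  0, -3,  0]
  [ 0,  0,  0, -3]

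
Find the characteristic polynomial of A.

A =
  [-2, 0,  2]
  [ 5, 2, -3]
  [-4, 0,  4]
x^3 - 4*x^2 + 4*x

Expanding det(x·I − A) (e.g. by cofactor expansion or by noting that A is similar to its Jordan form J, which has the same characteristic polynomial as A) gives
  χ_A(x) = x^3 - 4*x^2 + 4*x
which factors as x*(x - 2)^2. The eigenvalues (with algebraic multiplicities) are λ = 0 with multiplicity 1, λ = 2 with multiplicity 2.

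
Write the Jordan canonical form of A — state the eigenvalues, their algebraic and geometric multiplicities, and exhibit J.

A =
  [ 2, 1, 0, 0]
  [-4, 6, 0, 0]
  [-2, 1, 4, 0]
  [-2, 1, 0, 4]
J_2(4) ⊕ J_1(4) ⊕ J_1(4)

The characteristic polynomial is
  det(x·I − A) = x^4 - 16*x^3 + 96*x^2 - 256*x + 256 = (x - 4)^4

Eigenvalues and multiplicities (the geometric multiplicity of λ is n − rank(A − λI), which equals the number of Jordan blocks for λ):
  λ = 4: algebraic multiplicity = 4, geometric multiplicity = 3

Determining the block sizes for each eigenvalue:
  λ = 4: 3 blocks summing to 4 forces exactly one block of size 2 and the rest size 1 → block sizes [2, 1, 1]

Assembling the blocks gives a Jordan form
J =
  [4, 1, 0, 0]
  [0, 4, 0, 0]
  [0, 0, 4, 0]
  [0, 0, 0, 4]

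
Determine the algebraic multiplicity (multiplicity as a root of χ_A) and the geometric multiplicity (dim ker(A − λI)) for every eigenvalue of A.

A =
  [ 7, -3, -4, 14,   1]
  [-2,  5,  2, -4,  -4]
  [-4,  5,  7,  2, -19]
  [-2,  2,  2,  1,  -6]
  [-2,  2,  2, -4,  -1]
λ = 3: alg = 3, geom = 2; λ = 5: alg = 2, geom = 2

Step 1 — factor the characteristic polynomial to read off the algebraic multiplicities:
  χ_A(x) = (x - 5)^2*(x - 3)^3

Step 2 — compute geometric multiplicities via the rank-nullity identity g(λ) = n − rank(A − λI):
  rank(A − (3)·I) = 3, so dim ker(A − (3)·I) = n − 3 = 2
  rank(A − (5)·I) = 3, so dim ker(A − (5)·I) = n − 3 = 2

Summary:
  λ = 3: algebraic multiplicity = 3, geometric multiplicity = 2
  λ = 5: algebraic multiplicity = 2, geometric multiplicity = 2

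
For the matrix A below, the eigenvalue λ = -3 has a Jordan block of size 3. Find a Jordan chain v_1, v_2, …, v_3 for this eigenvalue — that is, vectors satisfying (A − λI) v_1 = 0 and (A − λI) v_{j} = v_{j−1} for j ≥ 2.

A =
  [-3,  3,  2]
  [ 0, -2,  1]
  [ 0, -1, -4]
A Jordan chain for λ = -3 of length 3:
v_1 = (1, 0, 0)ᵀ
v_2 = (3, 1, -1)ᵀ
v_3 = (0, 1, 0)ᵀ

Let N = A − (-3)·I. We want v_3 with N^3 v_3 = 0 but N^2 v_3 ≠ 0; then v_{j-1} := N · v_j for j = 3, …, 2.

Pick v_3 = (0, 1, 0)ᵀ.
Then v_2 = N · v_3 = (3, 1, -1)ᵀ.
Then v_1 = N · v_2 = (1, 0, 0)ᵀ.

Sanity check: (A − (-3)·I) v_1 = (0, 0, 0)ᵀ = 0. ✓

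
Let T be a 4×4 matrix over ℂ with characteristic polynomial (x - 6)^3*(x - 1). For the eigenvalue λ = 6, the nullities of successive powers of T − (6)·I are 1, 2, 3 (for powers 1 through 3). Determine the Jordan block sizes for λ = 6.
Block sizes for λ = 6: [3]

From the dimensions of kernels of powers, the number of Jordan blocks of size at least j is d_j − d_{j−1} where d_j = dim ker(N^j) (with d_0 = 0). Computing the differences gives [1, 1, 1].
The number of blocks of size exactly k is (#blocks of size ≥ k) − (#blocks of size ≥ k + 1), so the partition is: 1 block(s) of size 3.
In nonincreasing order the block sizes are [3].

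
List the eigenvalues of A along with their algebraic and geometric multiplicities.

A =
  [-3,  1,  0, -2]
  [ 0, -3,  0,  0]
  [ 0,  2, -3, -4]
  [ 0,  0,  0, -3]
λ = -3: alg = 4, geom = 3

Step 1 — factor the characteristic polynomial to read off the algebraic multiplicities:
  χ_A(x) = (x + 3)^4

Step 2 — compute geometric multiplicities via the rank-nullity identity g(λ) = n − rank(A − λI):
  rank(A − (-3)·I) = 1, so dim ker(A − (-3)·I) = n − 1 = 3

Summary:
  λ = -3: algebraic multiplicity = 4, geometric multiplicity = 3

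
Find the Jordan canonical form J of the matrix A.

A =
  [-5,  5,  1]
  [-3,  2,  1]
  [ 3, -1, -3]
J_3(-2)

The characteristic polynomial is
  det(x·I − A) = x^3 + 6*x^2 + 12*x + 8 = (x + 2)^3

Eigenvalues and multiplicities (the geometric multiplicity of λ is n − rank(A − λI), which equals the number of Jordan blocks for λ):
  λ = -2: algebraic multiplicity = 3, geometric multiplicity = 1

Determining the block sizes for each eigenvalue:
  λ = -2: one block (gm = 1), so the single block has size am = 3 → block sizes [3]

Assembling the blocks gives a Jordan form
J =
  [-2,  1,  0]
  [ 0, -2,  1]
  [ 0,  0, -2]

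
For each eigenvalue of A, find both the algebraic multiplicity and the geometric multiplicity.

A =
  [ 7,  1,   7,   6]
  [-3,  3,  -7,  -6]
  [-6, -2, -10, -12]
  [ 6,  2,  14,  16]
λ = 4: alg = 4, geom = 3

Step 1 — factor the characteristic polynomial to read off the algebraic multiplicities:
  χ_A(x) = (x - 4)^4

Step 2 — compute geometric multiplicities via the rank-nullity identity g(λ) = n − rank(A − λI):
  rank(A − (4)·I) = 1, so dim ker(A − (4)·I) = n − 1 = 3

Summary:
  λ = 4: algebraic multiplicity = 4, geometric multiplicity = 3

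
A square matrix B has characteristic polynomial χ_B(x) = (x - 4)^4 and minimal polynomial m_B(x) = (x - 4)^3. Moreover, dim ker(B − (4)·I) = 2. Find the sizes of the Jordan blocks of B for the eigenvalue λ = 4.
Block sizes for λ = 4: [3, 1]

Step 1 — from the characteristic polynomial, algebraic multiplicity of λ = 4 is 4. From dim ker(B − (4)·I) = 2, there are exactly 2 Jordan blocks for λ = 4.
Step 2 — from the minimal polynomial, the factor (x − 4)^3 tells us the largest block for λ = 4 has size 3.
Step 3 — with total size 4, 2 blocks, and largest block 3, the block sizes (in nonincreasing order) are [3, 1].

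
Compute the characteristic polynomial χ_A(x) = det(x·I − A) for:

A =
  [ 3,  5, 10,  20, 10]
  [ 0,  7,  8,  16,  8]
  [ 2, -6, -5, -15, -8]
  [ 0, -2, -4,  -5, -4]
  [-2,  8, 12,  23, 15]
x^5 - 15*x^4 + 90*x^3 - 270*x^2 + 405*x - 243

Expanding det(x·I − A) (e.g. by cofactor expansion or by noting that A is similar to its Jordan form J, which has the same characteristic polynomial as A) gives
  χ_A(x) = x^5 - 15*x^4 + 90*x^3 - 270*x^2 + 405*x - 243
which factors as (x - 3)^5. The eigenvalues (with algebraic multiplicities) are λ = 3 with multiplicity 5.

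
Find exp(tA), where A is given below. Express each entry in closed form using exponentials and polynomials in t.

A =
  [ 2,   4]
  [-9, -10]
e^{tA} =
  [6*t*exp(-4*t) + exp(-4*t), 4*t*exp(-4*t)]
  [-9*t*exp(-4*t), -6*t*exp(-4*t) + exp(-4*t)]

Strategy: write A = P · J · P⁻¹ where J is a Jordan canonical form, so e^{tA} = P · e^{tJ} · P⁻¹, and e^{tJ} can be computed block-by-block.

A has Jordan form
J =
  [-4,  1]
  [ 0, -4]
(up to reordering of blocks).

Per-block formulas:
  For a 2×2 Jordan block J_2(-4): exp(t · J_2(-4)) = e^(-4t)·(I + t·N), where N is the 2×2 nilpotent shift.

After assembling e^{tJ} and conjugating by P, we get:

e^{tA} =
  [6*t*exp(-4*t) + exp(-4*t), 4*t*exp(-4*t)]
  [-9*t*exp(-4*t), -6*t*exp(-4*t) + exp(-4*t)]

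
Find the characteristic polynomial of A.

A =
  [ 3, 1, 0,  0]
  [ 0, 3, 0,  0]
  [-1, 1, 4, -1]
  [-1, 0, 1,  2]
x^4 - 12*x^3 + 54*x^2 - 108*x + 81

Expanding det(x·I − A) (e.g. by cofactor expansion or by noting that A is similar to its Jordan form J, which has the same characteristic polynomial as A) gives
  χ_A(x) = x^4 - 12*x^3 + 54*x^2 - 108*x + 81
which factors as (x - 3)^4. The eigenvalues (with algebraic multiplicities) are λ = 3 with multiplicity 4.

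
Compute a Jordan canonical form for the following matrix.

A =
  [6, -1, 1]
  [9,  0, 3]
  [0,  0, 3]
J_2(3) ⊕ J_1(3)

The characteristic polynomial is
  det(x·I − A) = x^3 - 9*x^2 + 27*x - 27 = (x - 3)^3

Eigenvalues and multiplicities (the geometric multiplicity of λ is n − rank(A − λI), which equals the number of Jordan blocks for λ):
  λ = 3: algebraic multiplicity = 3, geometric multiplicity = 2

Determining the block sizes for each eigenvalue:
  λ = 3: 2 blocks summing to 3 forces exactly one block of size 2 and the rest size 1 → block sizes [2, 1]

Assembling the blocks gives a Jordan form
J =
  [3, 1, 0]
  [0, 3, 0]
  [0, 0, 3]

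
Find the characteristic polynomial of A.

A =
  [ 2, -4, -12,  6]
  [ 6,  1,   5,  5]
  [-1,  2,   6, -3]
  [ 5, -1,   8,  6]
x^4 - 15*x^3 + 75*x^2 - 125*x

Expanding det(x·I − A) (e.g. by cofactor expansion or by noting that A is similar to its Jordan form J, which has the same characteristic polynomial as A) gives
  χ_A(x) = x^4 - 15*x^3 + 75*x^2 - 125*x
which factors as x*(x - 5)^3. The eigenvalues (with algebraic multiplicities) are λ = 0 with multiplicity 1, λ = 5 with multiplicity 3.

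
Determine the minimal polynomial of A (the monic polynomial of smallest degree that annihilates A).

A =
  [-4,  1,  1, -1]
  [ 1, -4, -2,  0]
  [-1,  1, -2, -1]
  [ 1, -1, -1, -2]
x^3 + 9*x^2 + 27*x + 27

The characteristic polynomial is χ_A(x) = (x + 3)^4, so the eigenvalues are known. The minimal polynomial is
  m_A(x) = Π_λ (x − λ)^{k_λ}
where k_λ is the size of the *largest* Jordan block for λ (equivalently, the smallest k with (A − λI)^k v = 0 for every generalised eigenvector v of λ).

  λ = -3: largest Jordan block has size 3, contributing (x + 3)^3

So m_A(x) = (x + 3)^3 = x^3 + 9*x^2 + 27*x + 27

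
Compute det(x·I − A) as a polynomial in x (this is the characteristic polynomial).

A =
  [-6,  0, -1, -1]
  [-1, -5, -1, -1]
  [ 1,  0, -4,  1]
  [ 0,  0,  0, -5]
x^4 + 20*x^3 + 150*x^2 + 500*x + 625

Expanding det(x·I − A) (e.g. by cofactor expansion or by noting that A is similar to its Jordan form J, which has the same characteristic polynomial as A) gives
  χ_A(x) = x^4 + 20*x^3 + 150*x^2 + 500*x + 625
which factors as (x + 5)^4. The eigenvalues (with algebraic multiplicities) are λ = -5 with multiplicity 4.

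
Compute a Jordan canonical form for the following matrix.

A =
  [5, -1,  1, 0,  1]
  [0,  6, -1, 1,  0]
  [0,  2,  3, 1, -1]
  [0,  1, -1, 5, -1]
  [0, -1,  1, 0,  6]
J_2(5) ⊕ J_2(5) ⊕ J_1(5)

The characteristic polynomial is
  det(x·I − A) = x^5 - 25*x^4 + 250*x^3 - 1250*x^2 + 3125*x - 3125 = (x - 5)^5

Eigenvalues and multiplicities (the geometric multiplicity of λ is n − rank(A − λI), which equals the number of Jordan blocks for λ):
  λ = 5: algebraic multiplicity = 5, geometric multiplicity = 3

Determining the block sizes for each eigenvalue:
  λ = 5: with am = 5 and gm = 3, the partition is not yet determined (e.g. several partitions of 5 into 3 parts exist). Let N = A − (5)·I. Computing rank(N^1) = 2, rank(N^2) = 0; the number of blocks of size ≥ j is rank(N^{j−1}) − rank(N^j), giving [3, 2]. So we have 2 block(s) of size 2, 1 block(s) of size 1 → block sizes [2, 2, 1]

Assembling the blocks gives a Jordan form
J =
  [5, 1, 0, 0, 0]
  [0, 5, 0, 0, 0]
  [0, 0, 5, 1, 0]
  [0, 0, 0, 5, 0]
  [0, 0, 0, 0, 5]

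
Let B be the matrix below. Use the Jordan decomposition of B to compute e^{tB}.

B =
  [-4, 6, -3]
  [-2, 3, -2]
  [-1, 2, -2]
e^{tB} =
  [-3*t*exp(-t) + exp(-t), 6*t*exp(-t), -3*t*exp(-t)]
  [-2*t*exp(-t), 4*t*exp(-t) + exp(-t), -2*t*exp(-t)]
  [-t*exp(-t), 2*t*exp(-t), -t*exp(-t) + exp(-t)]

Strategy: write B = P · J · P⁻¹ where J is a Jordan canonical form, so e^{tB} = P · e^{tJ} · P⁻¹, and e^{tJ} can be computed block-by-block.

B has Jordan form
J =
  [-1,  1,  0]
  [ 0, -1,  0]
  [ 0,  0, -1]
(up to reordering of blocks).

Per-block formulas:
  For a 2×2 Jordan block J_2(-1): exp(t · J_2(-1)) = e^(-1t)·(I + t·N), where N is the 2×2 nilpotent shift.
  For a 1×1 block at λ = -1: exp(t · [-1]) = [e^(-1t)].

After assembling e^{tJ} and conjugating by P, we get:

e^{tB} =
  [-3*t*exp(-t) + exp(-t), 6*t*exp(-t), -3*t*exp(-t)]
  [-2*t*exp(-t), 4*t*exp(-t) + exp(-t), -2*t*exp(-t)]
  [-t*exp(-t), 2*t*exp(-t), -t*exp(-t) + exp(-t)]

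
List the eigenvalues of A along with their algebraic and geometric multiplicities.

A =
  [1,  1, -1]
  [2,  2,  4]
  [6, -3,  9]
λ = 3: alg = 2, geom = 1; λ = 6: alg = 1, geom = 1

Step 1 — factor the characteristic polynomial to read off the algebraic multiplicities:
  χ_A(x) = (x - 6)*(x - 3)^2

Step 2 — compute geometric multiplicities via the rank-nullity identity g(λ) = n − rank(A − λI):
  rank(A − (3)·I) = 2, so dim ker(A − (3)·I) = n − 2 = 1
  rank(A − (6)·I) = 2, so dim ker(A − (6)·I) = n − 2 = 1

Summary:
  λ = 3: algebraic multiplicity = 2, geometric multiplicity = 1
  λ = 6: algebraic multiplicity = 1, geometric multiplicity = 1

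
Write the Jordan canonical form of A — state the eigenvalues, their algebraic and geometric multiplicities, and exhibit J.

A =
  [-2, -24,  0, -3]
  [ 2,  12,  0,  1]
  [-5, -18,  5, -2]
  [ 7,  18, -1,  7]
J_1(4) ⊕ J_3(6)

The characteristic polynomial is
  det(x·I − A) = x^4 - 22*x^3 + 180*x^2 - 648*x + 864 = (x - 6)^3*(x - 4)

Eigenvalues and multiplicities (the geometric multiplicity of λ is n − rank(A − λI), which equals the number of Jordan blocks for λ):
  λ = 4: algebraic multiplicity = 1, geometric multiplicity = 1
  λ = 6: algebraic multiplicity = 3, geometric multiplicity = 1

Determining the block sizes for each eigenvalue:
  λ = 4: one block (gm = 1), so the single block has size am = 1 → block sizes [1]
  λ = 6: one block (gm = 1), so the single block has size am = 3 → block sizes [3]

Assembling the blocks gives a Jordan form
J =
  [4, 0, 0, 0]
  [0, 6, 1, 0]
  [0, 0, 6, 1]
  [0, 0, 0, 6]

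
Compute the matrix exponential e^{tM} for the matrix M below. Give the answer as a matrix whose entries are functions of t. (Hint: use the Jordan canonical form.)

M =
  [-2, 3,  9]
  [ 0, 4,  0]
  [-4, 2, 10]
e^{tM} =
  [-6*t*exp(4*t) + exp(4*t), 3*t*exp(4*t), 9*t*exp(4*t)]
  [0, exp(4*t), 0]
  [-4*t*exp(4*t), 2*t*exp(4*t), 6*t*exp(4*t) + exp(4*t)]

Strategy: write M = P · J · P⁻¹ where J is a Jordan canonical form, so e^{tM} = P · e^{tJ} · P⁻¹, and e^{tJ} can be computed block-by-block.

M has Jordan form
J =
  [4, 1, 0]
  [0, 4, 0]
  [0, 0, 4]
(up to reordering of blocks).

Per-block formulas:
  For a 1×1 block at λ = 4: exp(t · [4]) = [e^(4t)].
  For a 2×2 Jordan block J_2(4): exp(t · J_2(4)) = e^(4t)·(I + t·N), where N is the 2×2 nilpotent shift.

After assembling e^{tJ} and conjugating by P, we get:

e^{tM} =
  [-6*t*exp(4*t) + exp(4*t), 3*t*exp(4*t), 9*t*exp(4*t)]
  [0, exp(4*t), 0]
  [-4*t*exp(4*t), 2*t*exp(4*t), 6*t*exp(4*t) + exp(4*t)]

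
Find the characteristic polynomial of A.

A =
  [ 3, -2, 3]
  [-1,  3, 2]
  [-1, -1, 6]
x^3 - 12*x^2 + 48*x - 64

Expanding det(x·I − A) (e.g. by cofactor expansion or by noting that A is similar to its Jordan form J, which has the same characteristic polynomial as A) gives
  χ_A(x) = x^3 - 12*x^2 + 48*x - 64
which factors as (x - 4)^3. The eigenvalues (with algebraic multiplicities) are λ = 4 with multiplicity 3.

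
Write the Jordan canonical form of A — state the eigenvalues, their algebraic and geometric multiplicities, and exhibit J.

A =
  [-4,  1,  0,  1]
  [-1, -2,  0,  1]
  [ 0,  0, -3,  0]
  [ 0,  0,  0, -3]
J_2(-3) ⊕ J_1(-3) ⊕ J_1(-3)

The characteristic polynomial is
  det(x·I − A) = x^4 + 12*x^3 + 54*x^2 + 108*x + 81 = (x + 3)^4

Eigenvalues and multiplicities (the geometric multiplicity of λ is n − rank(A − λI), which equals the number of Jordan blocks for λ):
  λ = -3: algebraic multiplicity = 4, geometric multiplicity = 3

Determining the block sizes for each eigenvalue:
  λ = -3: 3 blocks summing to 4 forces exactly one block of size 2 and the rest size 1 → block sizes [2, 1, 1]

Assembling the blocks gives a Jordan form
J =
  [-3,  1,  0,  0]
  [ 0, -3,  0,  0]
  [ 0,  0, -3,  0]
  [ 0,  0,  0, -3]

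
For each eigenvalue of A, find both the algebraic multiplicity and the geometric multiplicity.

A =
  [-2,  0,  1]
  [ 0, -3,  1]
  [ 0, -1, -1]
λ = -2: alg = 3, geom = 1

Step 1 — factor the characteristic polynomial to read off the algebraic multiplicities:
  χ_A(x) = (x + 2)^3

Step 2 — compute geometric multiplicities via the rank-nullity identity g(λ) = n − rank(A − λI):
  rank(A − (-2)·I) = 2, so dim ker(A − (-2)·I) = n − 2 = 1

Summary:
  λ = -2: algebraic multiplicity = 3, geometric multiplicity = 1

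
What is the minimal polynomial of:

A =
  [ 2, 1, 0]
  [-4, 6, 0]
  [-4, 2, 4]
x^2 - 8*x + 16

The characteristic polynomial is χ_A(x) = (x - 4)^3, so the eigenvalues are known. The minimal polynomial is
  m_A(x) = Π_λ (x − λ)^{k_λ}
where k_λ is the size of the *largest* Jordan block for λ (equivalently, the smallest k with (A − λI)^k v = 0 for every generalised eigenvector v of λ).

  λ = 4: largest Jordan block has size 2, contributing (x − 4)^2

So m_A(x) = (x - 4)^2 = x^2 - 8*x + 16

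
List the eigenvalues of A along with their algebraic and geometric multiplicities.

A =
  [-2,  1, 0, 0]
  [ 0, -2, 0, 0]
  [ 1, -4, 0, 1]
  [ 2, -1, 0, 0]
λ = -2: alg = 2, geom = 1; λ = 0: alg = 2, geom = 1

Step 1 — factor the characteristic polynomial to read off the algebraic multiplicities:
  χ_A(x) = x^2*(x + 2)^2

Step 2 — compute geometric multiplicities via the rank-nullity identity g(λ) = n − rank(A − λI):
  rank(A − (-2)·I) = 3, so dim ker(A − (-2)·I) = n − 3 = 1
  rank(A − (0)·I) = 3, so dim ker(A − (0)·I) = n − 3 = 1

Summary:
  λ = -2: algebraic multiplicity = 2, geometric multiplicity = 1
  λ = 0: algebraic multiplicity = 2, geometric multiplicity = 1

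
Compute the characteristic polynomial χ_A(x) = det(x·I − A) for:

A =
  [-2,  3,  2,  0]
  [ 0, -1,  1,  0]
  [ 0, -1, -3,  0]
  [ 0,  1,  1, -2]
x^4 + 8*x^3 + 24*x^2 + 32*x + 16

Expanding det(x·I − A) (e.g. by cofactor expansion or by noting that A is similar to its Jordan form J, which has the same characteristic polynomial as A) gives
  χ_A(x) = x^4 + 8*x^3 + 24*x^2 + 32*x + 16
which factors as (x + 2)^4. The eigenvalues (with algebraic multiplicities) are λ = -2 with multiplicity 4.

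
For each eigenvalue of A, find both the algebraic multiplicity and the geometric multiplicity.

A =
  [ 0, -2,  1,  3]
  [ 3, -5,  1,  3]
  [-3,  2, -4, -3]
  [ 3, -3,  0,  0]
λ = -3: alg = 3, geom = 2; λ = 0: alg = 1, geom = 1

Step 1 — factor the characteristic polynomial to read off the algebraic multiplicities:
  χ_A(x) = x*(x + 3)^3

Step 2 — compute geometric multiplicities via the rank-nullity identity g(λ) = n − rank(A − λI):
  rank(A − (-3)·I) = 2, so dim ker(A − (-3)·I) = n − 2 = 2
  rank(A − (0)·I) = 3, so dim ker(A − (0)·I) = n − 3 = 1

Summary:
  λ = -3: algebraic multiplicity = 3, geometric multiplicity = 2
  λ = 0: algebraic multiplicity = 1, geometric multiplicity = 1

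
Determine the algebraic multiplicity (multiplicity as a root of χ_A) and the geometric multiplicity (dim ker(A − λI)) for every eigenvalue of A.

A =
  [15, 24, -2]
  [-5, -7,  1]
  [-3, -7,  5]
λ = 4: alg = 2, geom = 1; λ = 5: alg = 1, geom = 1

Step 1 — factor the characteristic polynomial to read off the algebraic multiplicities:
  χ_A(x) = (x - 5)*(x - 4)^2

Step 2 — compute geometric multiplicities via the rank-nullity identity g(λ) = n − rank(A − λI):
  rank(A − (4)·I) = 2, so dim ker(A − (4)·I) = n − 2 = 1
  rank(A − (5)·I) = 2, so dim ker(A − (5)·I) = n − 2 = 1

Summary:
  λ = 4: algebraic multiplicity = 2, geometric multiplicity = 1
  λ = 5: algebraic multiplicity = 1, geometric multiplicity = 1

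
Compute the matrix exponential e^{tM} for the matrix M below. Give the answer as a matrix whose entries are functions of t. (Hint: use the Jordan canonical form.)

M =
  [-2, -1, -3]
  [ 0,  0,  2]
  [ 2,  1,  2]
e^{tM} =
  [-t^2 - 2*t + 1, -t^2/2 - t, -t^2 - 3*t]
  [2*t^2, t^2 + 1, 2*t^2 + 2*t]
  [2*t, t, 2*t + 1]

Strategy: write M = P · J · P⁻¹ where J is a Jordan canonical form, so e^{tM} = P · e^{tJ} · P⁻¹, and e^{tJ} can be computed block-by-block.

M has Jordan form
J =
  [0, 1, 0]
  [0, 0, 1]
  [0, 0, 0]
(up to reordering of blocks).

Per-block formulas:
  For a 3×3 Jordan block J_3(0): exp(t · J_3(0)) = e^(0t)·(I + t·N + (t^2/2)·N^2), where N is the 3×3 nilpotent shift.

After assembling e^{tJ} and conjugating by P, we get:

e^{tM} =
  [-t^2 - 2*t + 1, -t^2/2 - t, -t^2 - 3*t]
  [2*t^2, t^2 + 1, 2*t^2 + 2*t]
  [2*t, t, 2*t + 1]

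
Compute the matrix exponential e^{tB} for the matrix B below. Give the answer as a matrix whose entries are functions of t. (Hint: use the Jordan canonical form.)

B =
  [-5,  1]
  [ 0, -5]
e^{tB} =
  [exp(-5*t), t*exp(-5*t)]
  [0, exp(-5*t)]

Strategy: write B = P · J · P⁻¹ where J is a Jordan canonical form, so e^{tB} = P · e^{tJ} · P⁻¹, and e^{tJ} can be computed block-by-block.

B has Jordan form
J =
  [-5,  1]
  [ 0, -5]
(up to reordering of blocks).

Per-block formulas:
  For a 2×2 Jordan block J_2(-5): exp(t · J_2(-5)) = e^(-5t)·(I + t·N), where N is the 2×2 nilpotent shift.

After assembling e^{tJ} and conjugating by P, we get:

e^{tB} =
  [exp(-5*t), t*exp(-5*t)]
  [0, exp(-5*t)]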